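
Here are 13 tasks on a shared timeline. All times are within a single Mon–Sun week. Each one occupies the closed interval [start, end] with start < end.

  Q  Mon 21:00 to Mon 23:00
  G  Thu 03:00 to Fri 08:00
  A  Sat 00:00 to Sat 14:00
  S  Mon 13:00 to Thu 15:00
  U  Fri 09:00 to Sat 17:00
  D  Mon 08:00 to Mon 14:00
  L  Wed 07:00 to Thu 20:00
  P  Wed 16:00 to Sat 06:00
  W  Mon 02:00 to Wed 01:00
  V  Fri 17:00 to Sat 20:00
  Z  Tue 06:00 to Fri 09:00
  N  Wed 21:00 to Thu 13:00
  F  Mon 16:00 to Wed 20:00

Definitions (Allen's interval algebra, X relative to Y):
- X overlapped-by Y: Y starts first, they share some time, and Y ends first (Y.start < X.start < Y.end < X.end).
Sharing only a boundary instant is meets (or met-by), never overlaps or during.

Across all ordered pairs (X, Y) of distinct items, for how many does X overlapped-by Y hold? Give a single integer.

Checking all 156 ordered pairs for relation 'overlapped-by'; matching pairs in alphabetical order:
(A, P): A overlapped-by P ✓
(F, W): F overlapped-by W ✓
(G, L): G overlapped-by L ✓
(G, N): G overlapped-by N ✓
(G, S): G overlapped-by S ✓
(L, F): L overlapped-by F ✓
(L, S): L overlapped-by S ✓
(P, F): P overlapped-by F ✓
(P, L): P overlapped-by L ✓
(P, S): P overlapped-by S ✓
(P, Z): P overlapped-by Z ✓
(S, D): S overlapped-by D ✓
(S, W): S overlapped-by W ✓
(U, P): U overlapped-by P ✓
(V, P): V overlapped-by P ✓
(V, U): V overlapped-by U ✓
(Z, F): Z overlapped-by F ✓
(Z, S): Z overlapped-by S ✓
(Z, W): Z overlapped-by W ✓
Count: 19.

19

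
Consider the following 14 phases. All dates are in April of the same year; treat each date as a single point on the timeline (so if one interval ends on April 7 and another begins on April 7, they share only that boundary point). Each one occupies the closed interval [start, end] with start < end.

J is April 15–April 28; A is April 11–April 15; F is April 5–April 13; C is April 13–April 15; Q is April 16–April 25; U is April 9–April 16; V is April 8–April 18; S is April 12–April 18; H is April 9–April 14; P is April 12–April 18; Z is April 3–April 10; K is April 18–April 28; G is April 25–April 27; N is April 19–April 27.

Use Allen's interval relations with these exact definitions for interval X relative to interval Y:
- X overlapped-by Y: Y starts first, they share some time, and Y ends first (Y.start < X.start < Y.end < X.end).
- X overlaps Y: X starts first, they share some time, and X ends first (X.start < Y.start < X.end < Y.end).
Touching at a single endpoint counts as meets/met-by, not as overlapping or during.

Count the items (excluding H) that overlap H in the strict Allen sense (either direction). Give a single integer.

Target H = [April 9, April 14].
A [April 11, April 15] → overlapped-by → counts.
C [April 13, April 15] → overlapped-by → counts.
F [April 5, April 13] → overlaps → counts.
G [April 25, April 27] → after → no.
J [April 15, April 28] → after → no.
K [April 18, April 28] → after → no.
N [April 19, April 27] → after → no.
P [April 12, April 18] → overlapped-by → counts.
Q [April 16, April 25] → after → no.
S [April 12, April 18] → overlapped-by → counts.
U [April 9, April 16] → started-by → no.
V [April 8, April 18] → contains → no.
Z [April 3, April 10] → overlaps → counts.
Total: 6.

6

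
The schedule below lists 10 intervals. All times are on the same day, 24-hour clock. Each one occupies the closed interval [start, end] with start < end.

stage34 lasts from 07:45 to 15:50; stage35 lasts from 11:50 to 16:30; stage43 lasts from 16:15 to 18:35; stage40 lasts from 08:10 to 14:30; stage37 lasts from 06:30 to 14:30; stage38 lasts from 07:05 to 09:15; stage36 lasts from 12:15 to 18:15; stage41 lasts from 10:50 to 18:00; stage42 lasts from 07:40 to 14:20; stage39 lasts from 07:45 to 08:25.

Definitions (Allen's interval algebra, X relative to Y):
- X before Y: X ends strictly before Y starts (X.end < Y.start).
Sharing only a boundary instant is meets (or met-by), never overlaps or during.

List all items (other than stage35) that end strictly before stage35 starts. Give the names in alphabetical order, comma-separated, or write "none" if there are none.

stage38, stage39

Target stage35 = [11:50, 16:30].
stage34 [07:45, 15:50] → overlaps → no.
stage36 [12:15, 18:15] → overlapped-by → no.
stage37 [06:30, 14:30] → overlaps → no.
stage38 [07:05, 09:15] → before → yes.
stage39 [07:45, 08:25] → before → yes.
stage40 [08:10, 14:30] → overlaps → no.
stage41 [10:50, 18:00] → contains → no.
stage42 [07:40, 14:20] → overlaps → no.
stage43 [16:15, 18:35] → overlapped-by → no.
Result: stage38, stage39.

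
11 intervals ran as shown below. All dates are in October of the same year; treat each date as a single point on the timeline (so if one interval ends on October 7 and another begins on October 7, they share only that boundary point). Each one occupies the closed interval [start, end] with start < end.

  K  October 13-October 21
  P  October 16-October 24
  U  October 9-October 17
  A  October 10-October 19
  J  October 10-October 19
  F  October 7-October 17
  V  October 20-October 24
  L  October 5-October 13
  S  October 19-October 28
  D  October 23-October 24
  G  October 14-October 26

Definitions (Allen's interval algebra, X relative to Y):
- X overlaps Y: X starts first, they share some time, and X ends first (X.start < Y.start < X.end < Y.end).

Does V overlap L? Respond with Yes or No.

No

V = [October 20, October 24], L = [October 5, October 13].
Actual relation of V to L: after.
Asked whether 'overlaps' holds → No.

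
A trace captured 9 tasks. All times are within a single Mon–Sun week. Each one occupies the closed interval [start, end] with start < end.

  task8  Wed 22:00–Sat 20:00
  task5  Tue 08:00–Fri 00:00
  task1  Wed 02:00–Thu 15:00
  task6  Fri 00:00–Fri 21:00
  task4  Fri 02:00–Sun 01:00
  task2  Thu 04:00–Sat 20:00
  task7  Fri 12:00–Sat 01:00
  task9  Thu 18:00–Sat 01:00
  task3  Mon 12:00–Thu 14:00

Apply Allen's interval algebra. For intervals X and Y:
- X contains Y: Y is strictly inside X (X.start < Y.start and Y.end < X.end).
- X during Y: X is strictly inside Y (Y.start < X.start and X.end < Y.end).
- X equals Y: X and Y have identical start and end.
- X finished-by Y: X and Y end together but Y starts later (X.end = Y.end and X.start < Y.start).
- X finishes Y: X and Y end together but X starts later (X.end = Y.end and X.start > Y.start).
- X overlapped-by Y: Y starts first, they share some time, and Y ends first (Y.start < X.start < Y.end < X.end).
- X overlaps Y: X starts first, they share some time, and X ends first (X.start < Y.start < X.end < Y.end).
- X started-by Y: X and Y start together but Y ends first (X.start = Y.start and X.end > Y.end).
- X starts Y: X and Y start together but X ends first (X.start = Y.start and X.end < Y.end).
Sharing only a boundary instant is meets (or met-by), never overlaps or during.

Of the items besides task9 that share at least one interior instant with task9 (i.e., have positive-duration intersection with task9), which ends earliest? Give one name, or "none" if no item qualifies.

Target task9 = [Thu 18:00, Sat 01:00].
task1 [Wed 02:00, Thu 15:00] → before → excluded.
task2 [Thu 04:00, Sat 20:00] → contains → candidate.
task3 [Mon 12:00, Thu 14:00] → before → excluded.
task4 [Fri 02:00, Sun 01:00] → overlapped-by → candidate.
task5 [Tue 08:00, Fri 00:00] → overlaps → candidate.
task6 [Fri 00:00, Fri 21:00] → during → candidate.
task7 [Fri 12:00, Sat 01:00] → finishes → candidate.
task8 [Wed 22:00, Sat 20:00] → contains → candidate.
Among candidates, earliest end is Fri 00:00 → task5.

task5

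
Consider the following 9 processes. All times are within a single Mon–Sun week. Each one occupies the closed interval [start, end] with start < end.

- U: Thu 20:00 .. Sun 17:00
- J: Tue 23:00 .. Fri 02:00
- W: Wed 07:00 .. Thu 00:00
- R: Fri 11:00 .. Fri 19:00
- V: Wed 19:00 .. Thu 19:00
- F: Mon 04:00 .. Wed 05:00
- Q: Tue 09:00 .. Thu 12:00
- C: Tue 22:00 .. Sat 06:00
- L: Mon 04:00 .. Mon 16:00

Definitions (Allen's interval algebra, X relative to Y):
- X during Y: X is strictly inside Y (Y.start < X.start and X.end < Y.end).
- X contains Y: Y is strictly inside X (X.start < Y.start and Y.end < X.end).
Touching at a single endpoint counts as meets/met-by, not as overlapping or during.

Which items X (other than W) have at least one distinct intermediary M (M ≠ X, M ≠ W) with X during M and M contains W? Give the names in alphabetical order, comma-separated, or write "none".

J, R, V

Target W = [Wed 07:00, Thu 00:00].
Intermediaries M with M contains W: C, J, Q.
Via C — items with X during C: J, R, V.
Via J — items with X during J: V.
Via Q — items with X during Q: none.
Union: J, R, V.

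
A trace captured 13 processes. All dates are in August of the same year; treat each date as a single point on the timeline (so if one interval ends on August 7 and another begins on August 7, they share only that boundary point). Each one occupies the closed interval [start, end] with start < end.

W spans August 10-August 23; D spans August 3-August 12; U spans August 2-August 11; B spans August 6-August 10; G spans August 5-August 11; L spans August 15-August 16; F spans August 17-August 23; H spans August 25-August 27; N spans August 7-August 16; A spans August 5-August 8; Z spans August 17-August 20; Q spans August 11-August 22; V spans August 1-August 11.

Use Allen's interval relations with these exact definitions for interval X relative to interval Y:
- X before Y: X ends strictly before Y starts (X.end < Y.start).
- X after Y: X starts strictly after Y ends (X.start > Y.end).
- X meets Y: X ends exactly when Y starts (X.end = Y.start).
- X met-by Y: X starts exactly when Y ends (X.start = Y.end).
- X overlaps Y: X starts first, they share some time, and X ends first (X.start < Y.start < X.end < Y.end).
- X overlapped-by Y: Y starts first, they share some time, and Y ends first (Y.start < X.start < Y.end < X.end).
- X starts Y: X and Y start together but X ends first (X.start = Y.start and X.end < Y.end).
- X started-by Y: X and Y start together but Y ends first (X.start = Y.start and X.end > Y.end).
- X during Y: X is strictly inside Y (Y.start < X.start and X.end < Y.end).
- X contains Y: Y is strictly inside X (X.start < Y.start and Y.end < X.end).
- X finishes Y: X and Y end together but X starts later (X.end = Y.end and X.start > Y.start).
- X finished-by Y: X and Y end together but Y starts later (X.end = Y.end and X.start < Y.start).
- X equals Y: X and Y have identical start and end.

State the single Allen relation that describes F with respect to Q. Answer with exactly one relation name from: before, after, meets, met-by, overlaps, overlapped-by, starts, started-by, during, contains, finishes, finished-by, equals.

overlapped-by

F = [August 17, August 23]; Q = [August 11, August 22].
Compare endpoints: F.start > Q.start, F.start < Q.end, F.end > Q.start, F.end > Q.end.
That pattern is 'overlapped-by'.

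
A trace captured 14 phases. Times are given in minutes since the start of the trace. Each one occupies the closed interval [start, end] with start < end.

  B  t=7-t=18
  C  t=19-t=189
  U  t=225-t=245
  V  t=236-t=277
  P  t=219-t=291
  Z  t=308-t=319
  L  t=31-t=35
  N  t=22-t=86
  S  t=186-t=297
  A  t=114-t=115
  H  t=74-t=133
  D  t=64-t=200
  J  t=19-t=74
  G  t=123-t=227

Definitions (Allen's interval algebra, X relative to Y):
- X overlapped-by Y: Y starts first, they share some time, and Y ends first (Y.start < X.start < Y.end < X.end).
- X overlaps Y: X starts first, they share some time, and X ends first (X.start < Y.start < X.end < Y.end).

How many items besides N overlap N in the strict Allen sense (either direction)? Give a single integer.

Target N = [t=22, t=86].
A [t=114, t=115] → after → no.
B [t=7, t=18] → before → no.
C [t=19, t=189] → contains → no.
D [t=64, t=200] → overlapped-by → counts.
G [t=123, t=227] → after → no.
H [t=74, t=133] → overlapped-by → counts.
J [t=19, t=74] → overlaps → counts.
L [t=31, t=35] → during → no.
P [t=219, t=291] → after → no.
S [t=186, t=297] → after → no.
U [t=225, t=245] → after → no.
V [t=236, t=277] → after → no.
Z [t=308, t=319] → after → no.
Total: 3.

3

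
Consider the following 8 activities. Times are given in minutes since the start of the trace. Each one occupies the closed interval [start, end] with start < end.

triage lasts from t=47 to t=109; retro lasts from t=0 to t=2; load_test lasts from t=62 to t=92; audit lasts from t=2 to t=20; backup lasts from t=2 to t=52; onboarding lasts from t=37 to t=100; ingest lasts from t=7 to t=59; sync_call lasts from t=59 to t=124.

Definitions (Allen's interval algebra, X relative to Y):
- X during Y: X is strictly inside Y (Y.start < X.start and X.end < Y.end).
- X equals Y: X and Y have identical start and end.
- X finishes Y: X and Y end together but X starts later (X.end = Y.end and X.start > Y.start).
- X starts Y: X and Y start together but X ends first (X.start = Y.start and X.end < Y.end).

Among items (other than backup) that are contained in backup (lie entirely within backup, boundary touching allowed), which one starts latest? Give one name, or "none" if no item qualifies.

Target backup = [t=2, t=52].
audit [t=2, t=20] → starts → candidate.
ingest [t=7, t=59] → overlapped-by → excluded.
load_test [t=62, t=92] → after → excluded.
onboarding [t=37, t=100] → overlapped-by → excluded.
retro [t=0, t=2] → meets → excluded.
sync_call [t=59, t=124] → after → excluded.
triage [t=47, t=109] → overlapped-by → excluded.
Among candidates, latest start is t=2 → audit.

audit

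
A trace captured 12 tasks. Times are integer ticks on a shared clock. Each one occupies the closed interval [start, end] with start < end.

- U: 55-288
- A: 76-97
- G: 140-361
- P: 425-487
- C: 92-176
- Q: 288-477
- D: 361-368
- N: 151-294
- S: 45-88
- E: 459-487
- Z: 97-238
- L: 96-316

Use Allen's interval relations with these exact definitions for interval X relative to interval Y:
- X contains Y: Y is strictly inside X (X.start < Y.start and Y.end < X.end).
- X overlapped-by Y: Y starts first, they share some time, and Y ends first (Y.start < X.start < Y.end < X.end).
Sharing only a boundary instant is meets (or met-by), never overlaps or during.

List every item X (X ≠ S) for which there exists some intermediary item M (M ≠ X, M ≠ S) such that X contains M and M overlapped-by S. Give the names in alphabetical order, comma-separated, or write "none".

U

Target S = [45, 88].
Intermediaries M with M overlapped-by S: A, U.
Via A — items with X contains A: U.
Via U — items with X contains U: none.
Union: U.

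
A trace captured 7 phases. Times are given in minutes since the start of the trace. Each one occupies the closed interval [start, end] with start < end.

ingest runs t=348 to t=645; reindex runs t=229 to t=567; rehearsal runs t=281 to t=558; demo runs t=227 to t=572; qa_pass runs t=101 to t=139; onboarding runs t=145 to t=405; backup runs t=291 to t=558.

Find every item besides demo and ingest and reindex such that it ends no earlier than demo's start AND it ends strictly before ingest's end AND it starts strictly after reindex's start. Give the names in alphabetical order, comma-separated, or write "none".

backup, rehearsal

Conditions: its end is no earlier than demo's start (X.end >= t=227) AND its end is strictly before ingest's end (X.end < t=645) AND its start is strictly after reindex's start (X.start > t=229).
backup: end t=558 >= t=227? ✓; end t=558 < t=645? ✓; start t=291 > t=229? ✓ → yes.
onboarding: end t=405 >= t=227? ✓; end t=405 < t=645? ✓; start t=145 > t=229? ✗ → no.
qa_pass: end t=139 >= t=227? ✗; end t=139 < t=645? ✓; start t=101 > t=229? ✗ → no.
rehearsal: end t=558 >= t=227? ✓; end t=558 < t=645? ✓; start t=281 > t=229? ✓ → yes.
Result: backup, rehearsal.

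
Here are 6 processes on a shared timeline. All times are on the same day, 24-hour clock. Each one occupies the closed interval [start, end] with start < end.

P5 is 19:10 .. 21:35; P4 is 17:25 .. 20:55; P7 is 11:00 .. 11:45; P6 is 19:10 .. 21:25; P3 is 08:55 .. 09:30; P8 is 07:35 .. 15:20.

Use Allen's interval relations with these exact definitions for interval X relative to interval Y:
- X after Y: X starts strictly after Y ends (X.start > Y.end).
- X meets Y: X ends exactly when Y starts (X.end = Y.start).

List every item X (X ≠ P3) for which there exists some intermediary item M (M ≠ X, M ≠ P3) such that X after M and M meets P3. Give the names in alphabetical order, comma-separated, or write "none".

none

Target P3 = [08:55, 09:30].
Intermediaries M with M meets P3: none.
Union: none.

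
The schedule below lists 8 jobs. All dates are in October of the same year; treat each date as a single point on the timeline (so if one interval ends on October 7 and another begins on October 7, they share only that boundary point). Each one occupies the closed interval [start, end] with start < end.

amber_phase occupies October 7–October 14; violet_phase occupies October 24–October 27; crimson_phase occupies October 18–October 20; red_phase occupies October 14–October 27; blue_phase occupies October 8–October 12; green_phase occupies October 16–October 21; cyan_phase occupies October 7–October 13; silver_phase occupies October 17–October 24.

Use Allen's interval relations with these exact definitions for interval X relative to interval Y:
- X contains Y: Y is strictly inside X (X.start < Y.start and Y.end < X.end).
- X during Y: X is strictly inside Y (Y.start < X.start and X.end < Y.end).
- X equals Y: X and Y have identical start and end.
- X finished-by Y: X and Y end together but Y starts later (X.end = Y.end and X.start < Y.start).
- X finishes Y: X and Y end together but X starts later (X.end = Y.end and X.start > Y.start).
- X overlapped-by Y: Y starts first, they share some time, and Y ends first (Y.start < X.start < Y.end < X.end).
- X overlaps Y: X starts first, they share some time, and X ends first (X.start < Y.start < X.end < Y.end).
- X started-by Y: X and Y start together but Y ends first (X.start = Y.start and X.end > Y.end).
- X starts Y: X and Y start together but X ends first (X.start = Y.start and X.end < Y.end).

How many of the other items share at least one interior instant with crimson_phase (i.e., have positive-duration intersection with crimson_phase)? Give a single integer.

3

Target crimson_phase = [October 18, October 20].
amber_phase [October 7, October 14] → before → no.
blue_phase [October 8, October 12] → before → no.
cyan_phase [October 7, October 13] → before → no.
green_phase [October 16, October 21] → contains → counts.
red_phase [October 14, October 27] → contains → counts.
silver_phase [October 17, October 24] → contains → counts.
violet_phase [October 24, October 27] → after → no.
Total: 3.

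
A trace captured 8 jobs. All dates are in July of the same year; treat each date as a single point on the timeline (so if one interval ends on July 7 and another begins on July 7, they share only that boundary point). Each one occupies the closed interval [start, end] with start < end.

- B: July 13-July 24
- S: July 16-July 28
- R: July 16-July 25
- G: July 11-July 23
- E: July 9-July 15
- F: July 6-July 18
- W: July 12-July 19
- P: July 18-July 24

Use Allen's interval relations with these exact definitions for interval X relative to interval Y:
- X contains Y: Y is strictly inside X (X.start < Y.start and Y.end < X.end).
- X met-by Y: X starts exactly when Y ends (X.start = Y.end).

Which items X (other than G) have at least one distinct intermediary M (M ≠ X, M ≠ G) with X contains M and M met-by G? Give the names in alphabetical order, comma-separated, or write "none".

Target G = [July 11, July 23].
Intermediaries M with M met-by G: none.
Union: none.

none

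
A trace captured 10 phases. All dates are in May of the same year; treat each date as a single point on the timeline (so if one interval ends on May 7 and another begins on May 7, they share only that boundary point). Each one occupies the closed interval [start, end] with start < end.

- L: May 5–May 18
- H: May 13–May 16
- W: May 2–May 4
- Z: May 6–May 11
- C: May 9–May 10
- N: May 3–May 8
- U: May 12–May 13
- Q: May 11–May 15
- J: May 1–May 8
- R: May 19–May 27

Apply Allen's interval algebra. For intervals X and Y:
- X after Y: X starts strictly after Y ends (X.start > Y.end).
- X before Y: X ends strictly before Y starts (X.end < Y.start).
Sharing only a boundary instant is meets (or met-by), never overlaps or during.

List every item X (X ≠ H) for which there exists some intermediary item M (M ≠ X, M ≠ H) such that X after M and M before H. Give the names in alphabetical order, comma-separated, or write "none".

Target H = [May 13, May 16].
Intermediaries M with M before H: C, J, N, W, Z.
Via C — items with X after C: Q, R, U.
Via J — items with X after J: C, Q, R, U.
Via N — items with X after N: C, Q, R, U.
Via W — items with X after W: C, L, Q, R, U, Z.
Via Z — items with X after Z: R, U.
Union: C, L, Q, R, U, Z.

C, L, Q, R, U, Z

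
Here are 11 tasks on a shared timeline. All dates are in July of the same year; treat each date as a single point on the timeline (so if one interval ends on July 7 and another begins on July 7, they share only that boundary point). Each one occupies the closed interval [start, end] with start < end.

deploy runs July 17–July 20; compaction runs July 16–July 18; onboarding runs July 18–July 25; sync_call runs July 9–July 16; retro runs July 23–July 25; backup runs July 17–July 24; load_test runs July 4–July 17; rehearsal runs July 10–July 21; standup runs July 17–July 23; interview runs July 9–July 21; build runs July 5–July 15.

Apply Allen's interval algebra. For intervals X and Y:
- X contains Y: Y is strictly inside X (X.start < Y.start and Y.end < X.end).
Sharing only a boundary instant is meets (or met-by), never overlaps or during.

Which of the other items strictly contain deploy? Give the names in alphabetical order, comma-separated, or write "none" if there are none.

Target deploy = [July 17, July 20].
backup [July 17, July 24] → started-by → no.
build [July 5, July 15] → before → no.
compaction [July 16, July 18] → overlaps → no.
interview [July 9, July 21] → contains → yes.
load_test [July 4, July 17] → meets → no.
onboarding [July 18, July 25] → overlapped-by → no.
rehearsal [July 10, July 21] → contains → yes.
retro [July 23, July 25] → after → no.
standup [July 17, July 23] → started-by → no.
sync_call [July 9, July 16] → before → no.
Result: interview, rehearsal.

interview, rehearsal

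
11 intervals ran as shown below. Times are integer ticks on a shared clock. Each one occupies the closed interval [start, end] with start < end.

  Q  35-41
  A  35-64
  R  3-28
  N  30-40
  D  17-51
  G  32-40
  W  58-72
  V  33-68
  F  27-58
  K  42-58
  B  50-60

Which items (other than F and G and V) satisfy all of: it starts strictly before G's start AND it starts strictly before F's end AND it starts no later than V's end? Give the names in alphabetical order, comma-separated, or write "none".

D, N, R

Conditions: its start is strictly before G's start (X.start < 32) AND its start is strictly before F's end (X.start < 58) AND its start is no later than V's end (X.start <= 68).
A: start 35 < 32? ✗; start 35 < 58? ✓; start 35 <= 68? ✓ → no.
B: start 50 < 32? ✗; start 50 < 58? ✓; start 50 <= 68? ✓ → no.
D: start 17 < 32? ✓; start 17 < 58? ✓; start 17 <= 68? ✓ → yes.
K: start 42 < 32? ✗; start 42 < 58? ✓; start 42 <= 68? ✓ → no.
N: start 30 < 32? ✓; start 30 < 58? ✓; start 30 <= 68? ✓ → yes.
Q: start 35 < 32? ✗; start 35 < 58? ✓; start 35 <= 68? ✓ → no.
R: start 3 < 32? ✓; start 3 < 58? ✓; start 3 <= 68? ✓ → yes.
W: start 58 < 32? ✗; start 58 < 58? ✗; start 58 <= 68? ✓ → no.
Result: D, N, R.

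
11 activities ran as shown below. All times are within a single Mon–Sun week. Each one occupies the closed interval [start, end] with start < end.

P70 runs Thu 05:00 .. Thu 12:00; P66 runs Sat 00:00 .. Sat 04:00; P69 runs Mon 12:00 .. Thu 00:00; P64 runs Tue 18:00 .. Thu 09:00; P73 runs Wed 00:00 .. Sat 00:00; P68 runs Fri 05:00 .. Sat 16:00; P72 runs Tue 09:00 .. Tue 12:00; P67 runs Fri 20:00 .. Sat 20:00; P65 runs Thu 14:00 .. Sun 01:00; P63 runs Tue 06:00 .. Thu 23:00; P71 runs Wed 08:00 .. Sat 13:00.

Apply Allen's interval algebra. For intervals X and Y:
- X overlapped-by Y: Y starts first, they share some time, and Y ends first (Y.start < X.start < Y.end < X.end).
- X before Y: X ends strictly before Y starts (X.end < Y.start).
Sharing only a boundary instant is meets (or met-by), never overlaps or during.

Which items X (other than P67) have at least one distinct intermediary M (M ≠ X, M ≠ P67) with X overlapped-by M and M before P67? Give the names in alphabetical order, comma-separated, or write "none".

Target P67 = [Fri 20:00, Sat 20:00].
Intermediaries M with M before P67: P63, P64, P69, P70, P72.
Via P63 — items with X overlapped-by P63: P65, P71, P73.
Via P64 — items with X overlapped-by P64: P70, P71, P73.
Via P69 — items with X overlapped-by P69: P63, P64, P71, P73.
Via P70 — items with X overlapped-by P70: none.
Via P72 — items with X overlapped-by P72: none.
Union: P63, P64, P65, P70, P71, P73.

P63, P64, P65, P70, P71, P73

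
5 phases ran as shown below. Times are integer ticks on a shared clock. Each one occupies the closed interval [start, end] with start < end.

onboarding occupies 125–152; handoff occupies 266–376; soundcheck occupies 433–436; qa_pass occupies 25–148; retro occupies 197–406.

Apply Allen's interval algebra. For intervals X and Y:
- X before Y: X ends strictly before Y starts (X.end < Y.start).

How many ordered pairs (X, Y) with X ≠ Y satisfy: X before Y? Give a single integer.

Checking all 20 ordered pairs for relation 'before'; matching pairs in alphabetical order:
(handoff, soundcheck): handoff before soundcheck ✓
(onboarding, handoff): onboarding before handoff ✓
(onboarding, retro): onboarding before retro ✓
(onboarding, soundcheck): onboarding before soundcheck ✓
(qa_pass, handoff): qa_pass before handoff ✓
(qa_pass, retro): qa_pass before retro ✓
(qa_pass, soundcheck): qa_pass before soundcheck ✓
(retro, soundcheck): retro before soundcheck ✓
Count: 8.

8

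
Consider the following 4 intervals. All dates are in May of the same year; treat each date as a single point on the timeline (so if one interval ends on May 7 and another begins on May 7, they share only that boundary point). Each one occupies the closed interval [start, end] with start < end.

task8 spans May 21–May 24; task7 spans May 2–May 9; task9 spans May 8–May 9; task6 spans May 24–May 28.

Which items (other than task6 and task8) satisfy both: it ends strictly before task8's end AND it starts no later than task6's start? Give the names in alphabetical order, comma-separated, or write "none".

Conditions: its end is strictly before task8's end (X.end < May 24) AND its start is no later than task6's start (X.start <= May 24).
task7: end May 9 < May 24? ✓; start May 2 <= May 24? ✓ → yes.
task9: end May 9 < May 24? ✓; start May 8 <= May 24? ✓ → yes.
Result: task7, task9.

task7, task9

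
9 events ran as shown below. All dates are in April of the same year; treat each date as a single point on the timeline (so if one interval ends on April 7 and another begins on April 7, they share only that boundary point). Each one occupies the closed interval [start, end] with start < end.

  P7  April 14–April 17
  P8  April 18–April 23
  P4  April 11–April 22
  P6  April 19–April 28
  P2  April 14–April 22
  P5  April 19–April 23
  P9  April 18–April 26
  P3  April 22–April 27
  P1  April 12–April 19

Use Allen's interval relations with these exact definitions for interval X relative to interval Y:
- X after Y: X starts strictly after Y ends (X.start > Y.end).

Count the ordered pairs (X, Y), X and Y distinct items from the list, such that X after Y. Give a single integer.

6

Checking all 72 ordered pairs for relation 'after'; matching pairs in alphabetical order:
(P3, P1): P3 after P1 ✓
(P3, P7): P3 after P7 ✓
(P5, P7): P5 after P7 ✓
(P6, P7): P6 after P7 ✓
(P8, P7): P8 after P7 ✓
(P9, P7): P9 after P7 ✓
Count: 6.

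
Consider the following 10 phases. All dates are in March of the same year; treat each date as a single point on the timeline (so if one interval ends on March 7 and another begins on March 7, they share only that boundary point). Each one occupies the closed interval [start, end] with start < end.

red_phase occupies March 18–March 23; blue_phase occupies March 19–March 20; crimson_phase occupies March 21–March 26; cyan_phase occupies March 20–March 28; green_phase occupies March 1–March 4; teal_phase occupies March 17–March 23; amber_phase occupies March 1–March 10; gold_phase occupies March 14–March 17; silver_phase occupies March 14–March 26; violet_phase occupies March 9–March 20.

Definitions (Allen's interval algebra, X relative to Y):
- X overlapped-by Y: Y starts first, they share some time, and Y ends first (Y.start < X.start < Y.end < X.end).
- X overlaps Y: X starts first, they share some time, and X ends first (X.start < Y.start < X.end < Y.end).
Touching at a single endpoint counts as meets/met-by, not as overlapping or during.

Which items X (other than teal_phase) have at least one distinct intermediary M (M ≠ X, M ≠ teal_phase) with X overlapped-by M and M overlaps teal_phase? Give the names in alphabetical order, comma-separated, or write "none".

Target teal_phase = [March 17, March 23].
Intermediaries M with M overlaps teal_phase: violet_phase.
Via violet_phase — items with X overlapped-by violet_phase: red_phase, silver_phase.
Union: red_phase, silver_phase.

red_phase, silver_phase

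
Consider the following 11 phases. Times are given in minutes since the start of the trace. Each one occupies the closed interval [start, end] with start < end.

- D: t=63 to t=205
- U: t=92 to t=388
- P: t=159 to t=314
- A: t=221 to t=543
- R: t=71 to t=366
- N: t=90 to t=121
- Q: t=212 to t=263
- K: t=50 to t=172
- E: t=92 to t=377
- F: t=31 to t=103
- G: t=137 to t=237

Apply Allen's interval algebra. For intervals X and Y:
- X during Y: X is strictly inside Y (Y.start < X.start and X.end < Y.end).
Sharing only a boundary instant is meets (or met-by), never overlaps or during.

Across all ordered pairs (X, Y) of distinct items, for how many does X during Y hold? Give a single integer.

Checking all 110 ordered pairs for relation 'during'; matching pairs in alphabetical order:
(G, E): G during E ✓
(G, R): G during R ✓
(G, U): G during U ✓
(N, D): N during D ✓
(N, K): N during K ✓
(N, R): N during R ✓
(P, E): P during E ✓
(P, R): P during R ✓
(P, U): P during U ✓
(Q, E): Q during E ✓
(Q, P): Q during P ✓
(Q, R): Q during R ✓
(Q, U): Q during U ✓
Count: 13.

13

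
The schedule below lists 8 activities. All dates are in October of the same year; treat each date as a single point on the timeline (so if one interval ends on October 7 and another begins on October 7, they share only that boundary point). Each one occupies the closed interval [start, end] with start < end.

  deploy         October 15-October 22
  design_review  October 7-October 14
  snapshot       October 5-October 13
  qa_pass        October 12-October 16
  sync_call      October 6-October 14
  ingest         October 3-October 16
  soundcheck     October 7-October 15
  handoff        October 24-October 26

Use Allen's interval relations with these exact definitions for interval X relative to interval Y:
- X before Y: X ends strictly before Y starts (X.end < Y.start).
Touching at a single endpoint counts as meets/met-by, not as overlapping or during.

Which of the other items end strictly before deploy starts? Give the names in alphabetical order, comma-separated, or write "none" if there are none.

Target deploy = [October 15, October 22].
design_review [October 7, October 14] → before → yes.
handoff [October 24, October 26] → after → no.
ingest [October 3, October 16] → overlaps → no.
qa_pass [October 12, October 16] → overlaps → no.
snapshot [October 5, October 13] → before → yes.
soundcheck [October 7, October 15] → meets → no.
sync_call [October 6, October 14] → before → yes.
Result: design_review, snapshot, sync_call.

design_review, snapshot, sync_call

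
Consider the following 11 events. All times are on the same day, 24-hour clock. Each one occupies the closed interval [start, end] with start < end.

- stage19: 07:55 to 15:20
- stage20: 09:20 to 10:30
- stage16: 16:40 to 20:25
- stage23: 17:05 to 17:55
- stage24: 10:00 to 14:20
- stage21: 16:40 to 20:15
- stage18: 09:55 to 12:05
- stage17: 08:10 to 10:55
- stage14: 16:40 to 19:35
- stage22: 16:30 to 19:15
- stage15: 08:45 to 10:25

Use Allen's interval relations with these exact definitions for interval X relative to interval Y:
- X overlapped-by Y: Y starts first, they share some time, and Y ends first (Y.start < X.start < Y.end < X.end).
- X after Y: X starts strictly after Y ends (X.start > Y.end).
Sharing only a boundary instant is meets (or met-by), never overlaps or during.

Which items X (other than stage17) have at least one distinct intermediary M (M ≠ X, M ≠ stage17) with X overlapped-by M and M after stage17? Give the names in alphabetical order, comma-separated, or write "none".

stage14, stage16, stage21

Target stage17 = [08:10, 10:55].
Intermediaries M with M after stage17: stage14, stage16, stage21, stage22, stage23.
Via stage14 — items with X overlapped-by stage14: none.
Via stage16 — items with X overlapped-by stage16: none.
Via stage21 — items with X overlapped-by stage21: none.
Via stage22 — items with X overlapped-by stage22: stage14, stage16, stage21.
Via stage23 — items with X overlapped-by stage23: none.
Union: stage14, stage16, stage21.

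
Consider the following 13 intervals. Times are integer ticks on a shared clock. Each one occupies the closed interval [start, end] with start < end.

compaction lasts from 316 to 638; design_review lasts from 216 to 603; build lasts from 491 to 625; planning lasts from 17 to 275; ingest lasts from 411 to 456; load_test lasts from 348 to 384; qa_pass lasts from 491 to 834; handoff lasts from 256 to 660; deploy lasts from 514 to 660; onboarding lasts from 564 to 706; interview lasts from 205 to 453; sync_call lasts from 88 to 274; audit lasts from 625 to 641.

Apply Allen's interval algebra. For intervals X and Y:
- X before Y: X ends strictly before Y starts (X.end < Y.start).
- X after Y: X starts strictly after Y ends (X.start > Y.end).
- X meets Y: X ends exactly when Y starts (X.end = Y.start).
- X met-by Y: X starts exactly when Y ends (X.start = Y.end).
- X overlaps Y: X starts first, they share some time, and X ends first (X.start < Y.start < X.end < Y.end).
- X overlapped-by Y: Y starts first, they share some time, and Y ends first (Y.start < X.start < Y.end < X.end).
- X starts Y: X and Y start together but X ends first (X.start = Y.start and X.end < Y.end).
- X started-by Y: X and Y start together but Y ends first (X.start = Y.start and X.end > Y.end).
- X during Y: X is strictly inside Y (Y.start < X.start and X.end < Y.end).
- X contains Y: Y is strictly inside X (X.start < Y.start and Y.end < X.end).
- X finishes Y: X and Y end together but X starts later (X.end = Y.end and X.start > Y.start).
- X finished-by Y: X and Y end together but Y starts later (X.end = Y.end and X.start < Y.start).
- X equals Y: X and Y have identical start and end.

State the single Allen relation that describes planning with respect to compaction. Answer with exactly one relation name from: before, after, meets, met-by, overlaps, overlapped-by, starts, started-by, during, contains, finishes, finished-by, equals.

planning = [17, 275]; compaction = [316, 638].
Compare endpoints: planning.start < compaction.start, planning.start < compaction.end, planning.end < compaction.start, planning.end < compaction.end.
That pattern is 'before'.

before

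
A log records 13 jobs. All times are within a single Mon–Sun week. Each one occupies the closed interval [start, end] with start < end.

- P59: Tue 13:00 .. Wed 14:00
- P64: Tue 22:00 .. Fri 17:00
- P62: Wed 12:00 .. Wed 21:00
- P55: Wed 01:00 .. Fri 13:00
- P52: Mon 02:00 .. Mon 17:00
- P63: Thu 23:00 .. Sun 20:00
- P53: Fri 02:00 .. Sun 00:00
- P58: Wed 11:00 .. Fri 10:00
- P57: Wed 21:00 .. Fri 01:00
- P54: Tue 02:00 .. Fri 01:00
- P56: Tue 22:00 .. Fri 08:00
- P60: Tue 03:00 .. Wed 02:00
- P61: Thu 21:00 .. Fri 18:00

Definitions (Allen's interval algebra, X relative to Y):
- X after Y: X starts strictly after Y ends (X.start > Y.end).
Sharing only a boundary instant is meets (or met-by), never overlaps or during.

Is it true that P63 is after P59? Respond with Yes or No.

Yes

P63 = [Thu 23:00, Sun 20:00], P59 = [Tue 13:00, Wed 14:00].
Actual relation of P63 to P59: after.
Asked whether 'after' holds → Yes.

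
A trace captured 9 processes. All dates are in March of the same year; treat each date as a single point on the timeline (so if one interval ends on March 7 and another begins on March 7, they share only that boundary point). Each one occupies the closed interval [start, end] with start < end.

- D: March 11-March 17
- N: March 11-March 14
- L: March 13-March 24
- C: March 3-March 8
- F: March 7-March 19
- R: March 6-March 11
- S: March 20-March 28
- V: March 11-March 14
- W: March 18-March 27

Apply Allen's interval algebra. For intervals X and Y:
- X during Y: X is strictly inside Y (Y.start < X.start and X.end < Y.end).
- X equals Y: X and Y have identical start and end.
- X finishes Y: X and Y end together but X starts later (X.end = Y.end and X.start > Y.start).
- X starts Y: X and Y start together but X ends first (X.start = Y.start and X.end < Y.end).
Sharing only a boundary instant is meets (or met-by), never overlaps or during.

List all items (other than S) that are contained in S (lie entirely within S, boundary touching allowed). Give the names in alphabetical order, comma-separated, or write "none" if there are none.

none

Target S = [March 20, March 28].
C [March 3, March 8] → before → no.
D [March 11, March 17] → before → no.
F [March 7, March 19] → before → no.
L [March 13, March 24] → overlaps → no.
N [March 11, March 14] → before → no.
R [March 6, March 11] → before → no.
V [March 11, March 14] → before → no.
W [March 18, March 27] → overlaps → no.
Result: none.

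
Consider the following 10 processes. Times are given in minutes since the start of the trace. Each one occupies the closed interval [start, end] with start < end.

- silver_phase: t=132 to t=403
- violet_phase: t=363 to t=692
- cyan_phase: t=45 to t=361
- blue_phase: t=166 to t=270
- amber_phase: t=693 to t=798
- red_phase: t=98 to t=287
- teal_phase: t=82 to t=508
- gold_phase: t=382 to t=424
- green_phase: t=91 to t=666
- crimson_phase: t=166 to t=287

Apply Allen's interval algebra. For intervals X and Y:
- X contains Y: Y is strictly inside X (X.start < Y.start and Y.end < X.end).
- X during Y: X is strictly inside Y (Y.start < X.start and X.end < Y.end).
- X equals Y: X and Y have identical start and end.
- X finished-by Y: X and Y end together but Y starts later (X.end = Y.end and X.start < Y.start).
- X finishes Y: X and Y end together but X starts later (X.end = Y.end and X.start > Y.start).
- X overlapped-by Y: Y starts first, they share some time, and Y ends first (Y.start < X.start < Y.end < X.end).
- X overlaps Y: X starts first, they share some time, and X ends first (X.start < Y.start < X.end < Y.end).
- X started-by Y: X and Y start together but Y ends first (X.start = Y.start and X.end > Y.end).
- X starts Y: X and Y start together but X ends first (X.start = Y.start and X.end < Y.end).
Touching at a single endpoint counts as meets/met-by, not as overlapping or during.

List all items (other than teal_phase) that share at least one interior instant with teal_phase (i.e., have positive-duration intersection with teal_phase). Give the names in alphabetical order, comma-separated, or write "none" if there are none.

Target teal_phase = [t=82, t=508].
amber_phase [t=693, t=798] → after → no.
blue_phase [t=166, t=270] → during → yes.
crimson_phase [t=166, t=287] → during → yes.
cyan_phase [t=45, t=361] → overlaps → yes.
gold_phase [t=382, t=424] → during → yes.
green_phase [t=91, t=666] → overlapped-by → yes.
red_phase [t=98, t=287] → during → yes.
silver_phase [t=132, t=403] → during → yes.
violet_phase [t=363, t=692] → overlapped-by → yes.
Result: blue_phase, crimson_phase, cyan_phase, gold_phase, green_phase, red_phase, silver_phase, violet_phase.

blue_phase, crimson_phase, cyan_phase, gold_phase, green_phase, red_phase, silver_phase, violet_phase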